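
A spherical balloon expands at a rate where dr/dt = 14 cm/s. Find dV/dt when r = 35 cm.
68600π cm³/s

V = (4/3)πr³
dV/dt = dV/dr · dr/dt = 4πr² · 14
At r = 35: dV/dt = 68600π cm³/s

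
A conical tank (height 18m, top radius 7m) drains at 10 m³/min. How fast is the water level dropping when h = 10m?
162/(245π) ≈ 0.2105 m/min

r/h = 7/18, so r = (7/18)h
V = (1/3)πr²h = (1/3)π((7/18)h)²h = (49/972)πh³
dV/dh = (49/324)πh²
dh/dt = (dV/dt)/(dV/dh) = -10/((49/324)π·10²) = -162/(245π) m/min
The level is dropping at 162/(245π) ≈ 0.2105 m/min.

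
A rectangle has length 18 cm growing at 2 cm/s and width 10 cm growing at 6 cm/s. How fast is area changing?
128 cm²/s

A = lw
dA/dt = w·dl/dt + l·dw/dt = 10·2 + 18·6 = 128 cm²/s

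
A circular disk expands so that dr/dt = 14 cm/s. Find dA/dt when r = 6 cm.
168π cm²/s

A = πr²
dA/dt = 2πr · dr/dt = 2π(6)(14) = 168π cm²/s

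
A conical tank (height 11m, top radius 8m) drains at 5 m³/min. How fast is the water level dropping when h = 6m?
605/(2304π) ≈ 0.08358 m/min

r/h = 8/11, so r = (8/11)h
V = (1/3)πr²h = (1/3)π((8/11)h)²h = (64/363)πh³
dV/dh = (64/121)πh²
dh/dt = (dV/dt)/(dV/dh) = -5/((64/121)π·6²) = -605/(2304π) m/min
The level is dropping at 605/(2304π) ≈ 0.08358 m/min.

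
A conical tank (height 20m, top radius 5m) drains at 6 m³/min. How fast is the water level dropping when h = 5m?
96/(25π) ≈ 1.222 m/min

r/h = 5/20, so r = (1/4)h
V = (1/3)πr²h = (1/3)π((1/4)h)²h = (1/48)πh³
dV/dh = (1/16)πh²
dh/dt = (dV/dt)/(dV/dh) = -6/((1/16)π·5²) = -96/(25π) m/min
The level is dropping at 96/(25π) ≈ 1.222 m/min.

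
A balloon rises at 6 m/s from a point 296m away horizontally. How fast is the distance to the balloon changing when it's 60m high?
90√5701/5701 ≈ 1.192 m/s

z² = 296² + y²
z = √(296² + 60²) = 4√5701
dz/dt = y/z · dy/dt = 60/(4√5701) · 6 = 90√5701/5701 ≈ 1.192 m/s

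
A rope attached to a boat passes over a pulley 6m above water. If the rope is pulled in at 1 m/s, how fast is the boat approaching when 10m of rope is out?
5/4 = 1.25 m/s

rope² = x² + 6²
x = √(10² - 6²) = 8
dx/dt = (rope/x) · d(rope)/dt = (10/8) · (-1) = -5/4 m/s
The boat approaches at 5/4 = 1.25 m/s.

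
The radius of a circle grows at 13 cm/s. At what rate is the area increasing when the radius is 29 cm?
754π cm²/s

A = πr²
dA/dt = 2πr · dr/dt = 2π(29)(13) = 754π cm²/s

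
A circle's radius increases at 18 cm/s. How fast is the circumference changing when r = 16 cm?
36π cm/s

C = 2πr
dC/dt = 2π · dr/dt = 2π · 18 = 36π cm/s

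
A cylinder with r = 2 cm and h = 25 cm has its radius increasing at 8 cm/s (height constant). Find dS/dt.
464π cm²/s

S = 2πrh + 2πr² (lateral + bases)
dS/dt = (2πh + 4πr)·dr/dt = (2π·25 + 4π·2)·8
= 464π cm²/s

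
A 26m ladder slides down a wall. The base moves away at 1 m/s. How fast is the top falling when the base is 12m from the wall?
6√133/133 ≈ 0.5203 m/s

x² + y² = 26²
2x·dx/dt + 2y·dy/dt = 0
dy/dt = -x/y · dx/dt = -12/(2√133) · 1 = -6√133/133 m/s
The top is descending at 6√133/133 ≈ 0.5203 m/s.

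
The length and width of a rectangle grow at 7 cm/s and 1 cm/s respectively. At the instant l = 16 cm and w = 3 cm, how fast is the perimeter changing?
16 cm/s

P = 2(l + w)
dP/dt = 2(dl/dt + dw/dt) = 2(7 + 1) = 16 cm/s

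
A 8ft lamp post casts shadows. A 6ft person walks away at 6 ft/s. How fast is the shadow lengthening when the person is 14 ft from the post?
18 ft/s

By similar triangles: 8/(x+s) = 6/s
Solving: s = 6x/2
ds/dt = 6/2 · dx/dt = 3 · 6 = 18 ft/s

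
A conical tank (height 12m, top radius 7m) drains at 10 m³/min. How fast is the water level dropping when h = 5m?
288/(245π) ≈ 0.3742 m/min

r/h = 7/12, so r = (7/12)h
V = (1/3)πr²h = (1/3)π((7/12)h)²h = (49/432)πh³
dV/dh = (49/144)πh²
dh/dt = (dV/dt)/(dV/dh) = -10/((49/144)π·5²) = -288/(245π) m/min
The level is dropping at 288/(245π) ≈ 0.3742 m/min.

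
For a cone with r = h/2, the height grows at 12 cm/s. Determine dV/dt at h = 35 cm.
3675π cm³/s

V = (1/3)π(h/2)²h = πh³/12
dV/dt = πh²/4 · 12
At h = 35: dV/dt = 3675π cm³/s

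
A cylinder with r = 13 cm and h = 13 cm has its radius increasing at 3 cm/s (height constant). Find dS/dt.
234π cm²/s

S = 2πrh + 2πr² (lateral + bases)
dS/dt = (2πh + 4πr)·dr/dt = (2π·13 + 4π·13)·3
= 234π cm²/s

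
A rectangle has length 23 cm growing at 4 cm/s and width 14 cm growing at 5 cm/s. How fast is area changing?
171 cm²/s

A = lw
dA/dt = w·dl/dt + l·dw/dt = 14·4 + 23·5 = 171 cm²/s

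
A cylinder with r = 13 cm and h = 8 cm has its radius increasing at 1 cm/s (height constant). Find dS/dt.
68π cm²/s

S = 2πrh + 2πr² (lateral + bases)
dS/dt = (2πh + 4πr)·dr/dt = (2π·8 + 4π·13)·1
= 68π cm²/s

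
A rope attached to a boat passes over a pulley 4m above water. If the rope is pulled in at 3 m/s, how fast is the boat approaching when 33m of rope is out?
99√1073/1073 ≈ 3.022 m/s

rope² = x² + 4²
x = √(33² - 4²) = √1073
dx/dt = (rope/x) · d(rope)/dt = (33/√1073) · (-3) = -99√1073/1073 m/s
The boat approaches at 99√1073/1073 ≈ 3.022 m/s.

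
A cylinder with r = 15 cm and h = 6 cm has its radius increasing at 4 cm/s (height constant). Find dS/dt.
288π cm²/s

S = 2πrh + 2πr² (lateral + bases)
dS/dt = (2πh + 4πr)·dr/dt = (2π·6 + 4π·15)·4
= 288π cm²/s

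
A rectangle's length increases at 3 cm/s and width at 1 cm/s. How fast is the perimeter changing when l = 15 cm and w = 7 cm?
8 cm/s

P = 2(l + w)
dP/dt = 2(dl/dt + dw/dt) = 2(3 + 1) = 8 cm/s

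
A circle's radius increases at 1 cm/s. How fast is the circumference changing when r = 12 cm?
2π cm/s

C = 2πr
dC/dt = 2π · dr/dt = 2π · 1 = 2π cm/s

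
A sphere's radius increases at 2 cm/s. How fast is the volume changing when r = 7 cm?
392π cm³/s

V = (4/3)πr³
dV/dt = dV/dr · dr/dt = 4πr² · 2
At r = 7: dV/dt = 392π cm³/s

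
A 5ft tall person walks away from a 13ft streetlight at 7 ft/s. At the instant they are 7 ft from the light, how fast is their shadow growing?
35/8 ft/s

By similar triangles: 13/(x+s) = 5/s
Solving: s = 5x/8
ds/dt = 5/8 · dx/dt = 5/8 · 7 = 35/8 ft/s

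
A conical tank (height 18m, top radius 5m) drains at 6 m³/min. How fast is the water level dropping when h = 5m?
1944/(625π) ≈ 0.9901 m/min

r/h = 5/18, so r = (5/18)h
V = (1/3)πr²h = (1/3)π((5/18)h)²h = (25/972)πh³
dV/dh = (25/324)πh²
dh/dt = (dV/dt)/(dV/dh) = -6/((25/324)π·5²) = -1944/(625π) m/min
The level is dropping at 1944/(625π) ≈ 0.9901 m/min.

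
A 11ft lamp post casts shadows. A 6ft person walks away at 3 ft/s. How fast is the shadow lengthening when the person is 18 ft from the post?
18/5 ft/s

By similar triangles: 11/(x+s) = 6/s
Solving: s = 6x/5
ds/dt = 6/5 · dx/dt = 6/5 · 3 = 18/5 ft/s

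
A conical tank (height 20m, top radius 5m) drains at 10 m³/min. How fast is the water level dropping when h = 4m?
10/π ≈ 3.183 m/min

r/h = 5/20, so r = (1/4)h
V = (1/3)πr²h = (1/3)π((1/4)h)²h = (1/48)πh³
dV/dh = (1/16)πh²
dh/dt = (dV/dt)/(dV/dh) = -10/((1/16)π·4²) = -10/π m/min
The level is dropping at 10/π ≈ 3.183 m/min.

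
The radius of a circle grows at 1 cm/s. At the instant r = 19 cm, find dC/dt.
2π cm/s

C = 2πr
dC/dt = 2π · dr/dt = 2π · 1 = 2π cm/s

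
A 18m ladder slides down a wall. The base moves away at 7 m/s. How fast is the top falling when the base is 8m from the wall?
28√65/65 ≈ 3.473 m/s

x² + y² = 18²
2x·dx/dt + 2y·dy/dt = 0
dy/dt = -x/y · dx/dt = -8/(2√65) · 7 = -28√65/65 m/s
The top is descending at 28√65/65 ≈ 3.473 m/s.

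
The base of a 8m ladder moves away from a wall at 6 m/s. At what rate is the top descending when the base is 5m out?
10√39/13 ≈ 4.804 m/s

x² + y² = 8²
2x·dx/dt + 2y·dy/dt = 0
dy/dt = -x/y · dx/dt = -5/√39 · 6 = -10√39/13 m/s
The top is descending at 10√39/13 ≈ 4.804 m/s.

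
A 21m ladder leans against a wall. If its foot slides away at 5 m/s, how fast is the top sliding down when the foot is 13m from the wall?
65√17/68 ≈ 3.941 m/s

x² + y² = 21²
2x·dx/dt + 2y·dy/dt = 0
dy/dt = -x/y · dx/dt = -13/(4√17) · 5 = -65√17/68 m/s
The top is descending at 65√17/68 ≈ 3.941 m/s.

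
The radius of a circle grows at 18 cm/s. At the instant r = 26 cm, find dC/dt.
36π cm/s

C = 2πr
dC/dt = 2π · dr/dt = 2π · 18 = 36π cm/s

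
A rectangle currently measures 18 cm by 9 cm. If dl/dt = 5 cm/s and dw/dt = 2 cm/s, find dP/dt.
14 cm/s

P = 2(l + w)
dP/dt = 2(dl/dt + dw/dt) = 2(5 + 2) = 14 cm/s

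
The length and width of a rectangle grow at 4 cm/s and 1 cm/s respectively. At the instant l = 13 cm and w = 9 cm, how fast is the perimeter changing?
10 cm/s

P = 2(l + w)
dP/dt = 2(dl/dt + dw/dt) = 2(4 + 1) = 10 cm/s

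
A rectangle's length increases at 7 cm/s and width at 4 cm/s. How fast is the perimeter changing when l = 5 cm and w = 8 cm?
22 cm/s

P = 2(l + w)
dP/dt = 2(dl/dt + dw/dt) = 2(7 + 4) = 22 cm/s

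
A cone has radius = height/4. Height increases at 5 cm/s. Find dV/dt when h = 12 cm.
45π cm³/s

V = (1/3)π(h/4)²h = πh³/48
dV/dt = πh²/16 · 5
At h = 12: dV/dt = 45π cm³/s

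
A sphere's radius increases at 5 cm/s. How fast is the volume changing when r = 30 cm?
18000π cm³/s

V = (4/3)πr³
dV/dt = dV/dr · dr/dt = 4πr² · 5
At r = 30: dV/dt = 18000π cm³/s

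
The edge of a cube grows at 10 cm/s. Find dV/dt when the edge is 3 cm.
270 cm³/s

V = s³
dV/dt = 3s² · ds/dt = 3·3²·10 = 270 cm³/s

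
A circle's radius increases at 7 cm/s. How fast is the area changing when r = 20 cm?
280π cm²/s

A = πr²
dA/dt = 2πr · dr/dt = 2π(20)(7) = 280π cm²/s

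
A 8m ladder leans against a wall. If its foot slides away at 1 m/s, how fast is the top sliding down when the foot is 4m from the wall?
√3/3 ≈ 0.5774 m/s

x² + y² = 8²
2x·dx/dt + 2y·dy/dt = 0
dy/dt = -x/y · dx/dt = -4/(4√3) · 1 = -√3/3 m/s
The top is descending at √3/3 ≈ 0.5774 m/s.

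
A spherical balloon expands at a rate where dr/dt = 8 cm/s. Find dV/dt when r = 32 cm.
32768π cm³/s

V = (4/3)πr³
dV/dt = dV/dr · dr/dt = 4πr² · 8
At r = 32: dV/dt = 32768π cm³/s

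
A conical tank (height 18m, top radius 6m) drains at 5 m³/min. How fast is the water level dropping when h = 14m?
45/(196π) ≈ 0.07308 m/min

r/h = 6/18, so r = (1/3)h
V = (1/3)πr²h = (1/3)π((1/3)h)²h = (1/27)πh³
dV/dh = (1/9)πh²
dh/dt = (dV/dt)/(dV/dh) = -5/((1/9)π·14²) = -45/(196π) m/min
The level is dropping at 45/(196π) ≈ 0.07308 m/min.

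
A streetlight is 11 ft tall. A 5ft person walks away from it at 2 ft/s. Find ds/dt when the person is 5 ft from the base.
5/3 ft/s

By similar triangles: 11/(x+s) = 5/s
Solving: s = 5x/6
ds/dt = 5/6 · dx/dt = 5/6 · 2 = 5/3 ft/s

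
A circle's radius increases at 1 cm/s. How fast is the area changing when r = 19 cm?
38π cm²/s

A = πr²
dA/dt = 2πr · dr/dt = 2π(19)(1) = 38π cm²/s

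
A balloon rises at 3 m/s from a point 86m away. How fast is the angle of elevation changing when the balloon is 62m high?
0.022954 rad/s

tan(θ) = y/86
sec²(θ) · dθ/dt = (1/86) · dy/dt
dθ/dt = cos²(θ)/86 · 3 = 86/(86² + 62²) · 3
dθ/dt = 0.022954 rad/s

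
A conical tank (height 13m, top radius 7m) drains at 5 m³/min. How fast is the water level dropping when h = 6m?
845/(1764π) ≈ 0.1525 m/min

r/h = 7/13, so r = (7/13)h
V = (1/3)πr²h = (1/3)π((7/13)h)²h = (49/507)πh³
dV/dh = (49/169)πh²
dh/dt = (dV/dt)/(dV/dh) = -5/((49/169)π·6²) = -845/(1764π) m/min
The level is dropping at 845/(1764π) ≈ 0.1525 m/min.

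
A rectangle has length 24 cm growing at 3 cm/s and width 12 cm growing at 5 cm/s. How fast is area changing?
156 cm²/s

A = lw
dA/dt = w·dl/dt + l·dw/dt = 12·3 + 24·5 = 156 cm²/s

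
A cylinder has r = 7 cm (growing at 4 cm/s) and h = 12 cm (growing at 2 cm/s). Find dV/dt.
770π cm³/s

V = πr²h
dV/dt = 2πrh·dr/dt + πr²·dh/dt
= 2π(7)(12)(4) + π(7)²(2)
= 770π cm³/s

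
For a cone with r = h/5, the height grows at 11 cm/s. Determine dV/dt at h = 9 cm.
891π/25 cm³/s

V = (1/3)π(h/5)²h = πh³/75
dV/dt = πh²/25 · 11
At h = 9: dV/dt = 891π/25 cm³/s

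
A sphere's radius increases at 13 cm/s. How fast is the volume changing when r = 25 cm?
32500π cm³/s

V = (4/3)πr³
dV/dt = dV/dr · dr/dt = 4πr² · 13
At r = 25: dV/dt = 32500π cm³/s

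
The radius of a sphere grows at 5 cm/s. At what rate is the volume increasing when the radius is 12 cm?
2880π cm³/s

V = (4/3)πr³
dV/dt = dV/dr · dr/dt = 4πr² · 5
At r = 12: dV/dt = 2880π cm³/s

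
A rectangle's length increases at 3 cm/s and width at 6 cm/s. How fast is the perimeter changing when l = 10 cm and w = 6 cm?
18 cm/s

P = 2(l + w)
dP/dt = 2(dl/dt + dw/dt) = 2(3 + 6) = 18 cm/s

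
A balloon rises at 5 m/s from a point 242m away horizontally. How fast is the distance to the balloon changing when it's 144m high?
72√793/793 ≈ 2.557 m/s

z² = 242² + y²
z = √(242² + 144²) = 10√793
dz/dt = y/z · dy/dt = 144/(10√793) · 5 = 72√793/793 ≈ 2.557 m/s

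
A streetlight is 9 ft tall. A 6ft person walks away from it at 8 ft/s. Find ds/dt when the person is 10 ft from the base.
16 ft/s

By similar triangles: 9/(x+s) = 6/s
Solving: s = 6x/3
ds/dt = 6/3 · dx/dt = 2 · 8 = 16 ft/s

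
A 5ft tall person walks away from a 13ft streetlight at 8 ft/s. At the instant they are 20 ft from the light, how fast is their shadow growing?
5 ft/s

By similar triangles: 13/(x+s) = 5/s
Solving: s = 5x/8
ds/dt = 5/8 · dx/dt = 5/8 · 8 = 5 ft/s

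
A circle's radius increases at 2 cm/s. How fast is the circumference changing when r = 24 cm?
4π cm/s

C = 2πr
dC/dt = 2π · dr/dt = 2π · 2 = 4π cm/s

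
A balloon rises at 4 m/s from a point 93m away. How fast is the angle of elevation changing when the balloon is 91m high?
0.021973 rad/s

tan(θ) = y/93
sec²(θ) · dθ/dt = (1/93) · dy/dt
dθ/dt = cos²(θ)/93 · 4 = 93/(93² + 91²) · 4
dθ/dt = 0.021973 rad/s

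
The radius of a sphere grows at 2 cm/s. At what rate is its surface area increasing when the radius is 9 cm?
144π cm²/s

S = 4πr²
dS/dt = dS/dr · dr/dt = 8πr · 2
At r = 9: dS/dt = 144π cm²/s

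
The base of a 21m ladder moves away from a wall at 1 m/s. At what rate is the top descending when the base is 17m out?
17√38/76 ≈ 1.379 m/s

x² + y² = 21²
2x·dx/dt + 2y·dy/dt = 0
dy/dt = -x/y · dx/dt = -17/(2√38) · 1 = -17√38/76 m/s
The top is descending at 17√38/76 ≈ 1.379 m/s.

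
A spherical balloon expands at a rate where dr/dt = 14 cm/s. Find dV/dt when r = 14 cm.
10976π cm³/s

V = (4/3)πr³
dV/dt = dV/dr · dr/dt = 4πr² · 14
At r = 14: dV/dt = 10976π cm³/s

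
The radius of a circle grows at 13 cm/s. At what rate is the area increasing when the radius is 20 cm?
520π cm²/s

A = πr²
dA/dt = 2πr · dr/dt = 2π(20)(13) = 520π cm²/s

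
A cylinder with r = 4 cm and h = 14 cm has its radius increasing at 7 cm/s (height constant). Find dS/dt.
308π cm²/s

S = 2πrh + 2πr² (lateral + bases)
dS/dt = (2πh + 4πr)·dr/dt = (2π·14 + 4π·4)·7
= 308π cm²/s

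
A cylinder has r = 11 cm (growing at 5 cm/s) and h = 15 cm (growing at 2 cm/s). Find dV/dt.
1892π cm³/s

V = πr²h
dV/dt = 2πrh·dr/dt + πr²·dh/dt
= 2π(11)(15)(5) + π(11)²(2)
= 1892π cm³/s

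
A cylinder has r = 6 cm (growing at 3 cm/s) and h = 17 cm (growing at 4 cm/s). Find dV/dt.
756π cm³/s

V = πr²h
dV/dt = 2πrh·dr/dt + πr²·dh/dt
= 2π(6)(17)(3) + π(6)²(4)
= 756π cm³/s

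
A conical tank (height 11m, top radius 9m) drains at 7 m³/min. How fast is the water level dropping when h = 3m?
847/(729π) ≈ 0.3698 m/min

r/h = 9/11, so r = (9/11)h
V = (1/3)πr²h = (1/3)π((9/11)h)²h = (27/121)πh³
dV/dh = (81/121)πh²
dh/dt = (dV/dt)/(dV/dh) = -7/((81/121)π·3²) = -847/(729π) m/min
The level is dropping at 847/(729π) ≈ 0.3698 m/min.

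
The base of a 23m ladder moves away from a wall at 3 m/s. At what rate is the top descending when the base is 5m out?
5√14/28 ≈ 0.6682 m/s

x² + y² = 23²
2x·dx/dt + 2y·dy/dt = 0
dy/dt = -x/y · dx/dt = -5/(6√14) · 3 = -5√14/28 m/s
The top is descending at 5√14/28 ≈ 0.6682 m/s.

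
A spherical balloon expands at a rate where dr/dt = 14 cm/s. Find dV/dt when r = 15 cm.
12600π cm³/s

V = (4/3)πr³
dV/dt = dV/dr · dr/dt = 4πr² · 14
At r = 15: dV/dt = 12600π cm³/s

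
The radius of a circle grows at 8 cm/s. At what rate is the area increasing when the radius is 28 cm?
448π cm²/s

A = πr²
dA/dt = 2πr · dr/dt = 2π(28)(8) = 448π cm²/s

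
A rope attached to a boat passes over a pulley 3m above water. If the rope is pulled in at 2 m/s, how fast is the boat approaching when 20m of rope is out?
40√391/391 ≈ 2.023 m/s

rope² = x² + 3²
x = √(20² - 3²) = √391
dx/dt = (rope/x) · d(rope)/dt = (20/√391) · (-2) = -40√391/391 m/s
The boat approaches at 40√391/391 ≈ 2.023 m/s.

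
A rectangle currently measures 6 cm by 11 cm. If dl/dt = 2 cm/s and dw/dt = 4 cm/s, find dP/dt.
12 cm/s

P = 2(l + w)
dP/dt = 2(dl/dt + dw/dt) = 2(2 + 4) = 12 cm/s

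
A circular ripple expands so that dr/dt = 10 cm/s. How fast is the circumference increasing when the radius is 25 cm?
20π cm/s

C = 2πr
dC/dt = 2π · dr/dt = 2π · 10 = 20π cm/s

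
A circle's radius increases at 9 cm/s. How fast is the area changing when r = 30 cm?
540π cm²/s

A = πr²
dA/dt = 2πr · dr/dt = 2π(30)(9) = 540π cm²/s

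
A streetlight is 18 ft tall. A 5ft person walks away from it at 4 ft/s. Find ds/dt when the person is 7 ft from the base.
20/13 ft/s

By similar triangles: 18/(x+s) = 5/s
Solving: s = 5x/13
ds/dt = 5/13 · dx/dt = 5/13 · 4 = 20/13 ft/s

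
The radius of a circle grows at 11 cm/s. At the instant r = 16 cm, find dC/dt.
22π cm/s

C = 2πr
dC/dt = 2π · dr/dt = 2π · 11 = 22π cm/s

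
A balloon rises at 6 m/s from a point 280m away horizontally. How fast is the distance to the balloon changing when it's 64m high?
48√1289/1289 ≈ 1.337 m/s

z² = 280² + y²
z = √(280² + 64²) = 8√1289
dz/dt = y/z · dy/dt = 64/(8√1289) · 6 = 48√1289/1289 ≈ 1.337 m/s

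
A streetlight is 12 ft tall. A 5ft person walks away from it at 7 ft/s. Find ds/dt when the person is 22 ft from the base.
5 ft/s

By similar triangles: 12/(x+s) = 5/s
Solving: s = 5x/7
ds/dt = 5/7 · dx/dt = 5/7 · 7 = 5 ft/s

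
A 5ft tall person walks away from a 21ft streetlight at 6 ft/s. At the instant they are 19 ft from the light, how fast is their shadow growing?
15/8 ft/s

By similar triangles: 21/(x+s) = 5/s
Solving: s = 5x/16
ds/dt = 5/16 · dx/dt = 5/16 · 6 = 15/8 ft/s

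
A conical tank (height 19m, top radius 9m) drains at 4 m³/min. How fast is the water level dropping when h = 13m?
1444/(13689π) ≈ 0.03358 m/min

r/h = 9/19, so r = (9/19)h
V = (1/3)πr²h = (1/3)π((9/19)h)²h = (27/361)πh³
dV/dh = (81/361)πh²
dh/dt = (dV/dt)/(dV/dh) = -4/((81/361)π·13²) = -1444/(13689π) m/min
The level is dropping at 1444/(13689π) ≈ 0.03358 m/min.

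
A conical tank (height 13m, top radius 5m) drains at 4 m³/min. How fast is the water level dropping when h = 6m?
169/(225π) ≈ 0.2391 m/min

r/h = 5/13, so r = (5/13)h
V = (1/3)πr²h = (1/3)π((5/13)h)²h = (25/507)πh³
dV/dh = (25/169)πh²
dh/dt = (dV/dt)/(dV/dh) = -4/((25/169)π·6²) = -169/(225π) m/min
The level is dropping at 169/(225π) ≈ 0.2391 m/min.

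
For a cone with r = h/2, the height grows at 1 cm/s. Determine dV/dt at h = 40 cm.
400π cm³/s

V = (1/3)π(h/2)²h = πh³/12
dV/dt = πh²/4 · 1
At h = 40: dV/dt = 400π cm³/s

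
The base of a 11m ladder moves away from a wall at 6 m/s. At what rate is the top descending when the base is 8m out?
16√57/19 ≈ 6.358 m/s

x² + y² = 11²
2x·dx/dt + 2y·dy/dt = 0
dy/dt = -x/y · dx/dt = -8/√57 · 6 = -16√57/19 m/s
The top is descending at 16√57/19 ≈ 6.358 m/s.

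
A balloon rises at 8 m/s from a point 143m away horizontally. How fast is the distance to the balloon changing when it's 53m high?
212√23258/11629 ≈ 2.78 m/s

z² = 143² + y²
z = √(143² + 53²) = √23258
dz/dt = y/z · dy/dt = 53/√23258 · 8 = 212√23258/11629 ≈ 2.78 m/s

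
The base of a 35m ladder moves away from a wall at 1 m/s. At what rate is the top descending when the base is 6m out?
6√1189/1189 ≈ 0.174 m/s

x² + y² = 35²
2x·dx/dt + 2y·dy/dt = 0
dy/dt = -x/y · dx/dt = -6/√1189 · 1 = -6√1189/1189 m/s
The top is descending at 6√1189/1189 ≈ 0.174 m/s.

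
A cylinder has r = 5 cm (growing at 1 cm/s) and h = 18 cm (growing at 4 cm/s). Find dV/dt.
280π cm³/s

V = πr²h
dV/dt = 2πrh·dr/dt + πr²·dh/dt
= 2π(5)(18)(1) + π(5)²(4)
= 280π cm³/s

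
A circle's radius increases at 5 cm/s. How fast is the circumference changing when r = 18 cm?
10π cm/s

C = 2πr
dC/dt = 2π · dr/dt = 2π · 5 = 10π cm/s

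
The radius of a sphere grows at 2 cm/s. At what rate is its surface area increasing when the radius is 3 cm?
48π cm²/s

S = 4πr²
dS/dt = dS/dr · dr/dt = 8πr · 2
At r = 3: dS/dt = 48π cm²/s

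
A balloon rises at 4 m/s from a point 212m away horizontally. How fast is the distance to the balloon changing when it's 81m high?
324√51505/51505 ≈ 1.428 m/s

z² = 212² + y²
z = √(212² + 81²) = √51505
dz/dt = y/z · dy/dt = 81/√51505 · 4 = 324√51505/51505 ≈ 1.428 m/s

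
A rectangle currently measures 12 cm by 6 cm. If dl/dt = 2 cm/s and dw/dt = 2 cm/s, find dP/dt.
8 cm/s

P = 2(l + w)
dP/dt = 2(dl/dt + dw/dt) = 2(2 + 2) = 8 cm/s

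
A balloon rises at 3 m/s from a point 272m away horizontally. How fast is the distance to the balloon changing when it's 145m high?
435√95009/95009 ≈ 1.411 m/s

z² = 272² + y²
z = √(272² + 145²) = √95009
dz/dt = y/z · dy/dt = 145/√95009 · 3 = 435√95009/95009 ≈ 1.411 m/s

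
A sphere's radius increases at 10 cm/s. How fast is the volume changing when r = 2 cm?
160π cm³/s

V = (4/3)πr³
dV/dt = dV/dr · dr/dt = 4πr² · 10
At r = 2: dV/dt = 160π cm³/s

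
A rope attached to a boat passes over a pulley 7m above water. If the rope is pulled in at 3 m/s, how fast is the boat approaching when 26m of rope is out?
26√627/209 ≈ 3.115 m/s

rope² = x² + 7²
x = √(26² - 7²) = √627
dx/dt = (rope/x) · d(rope)/dt = (26/√627) · (-3) = -26√627/209 m/s
The boat approaches at 26√627/209 ≈ 3.115 m/s.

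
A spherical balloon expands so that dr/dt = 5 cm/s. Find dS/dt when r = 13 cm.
520π cm²/s

S = 4πr²
dS/dt = dS/dr · dr/dt = 8πr · 5
At r = 13: dS/dt = 520π cm²/s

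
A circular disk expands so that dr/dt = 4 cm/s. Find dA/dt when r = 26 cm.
208π cm²/s

A = πr²
dA/dt = 2πr · dr/dt = 2π(26)(4) = 208π cm²/s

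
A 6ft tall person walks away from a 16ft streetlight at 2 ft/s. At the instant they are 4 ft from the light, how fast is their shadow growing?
6/5 ft/s

By similar triangles: 16/(x+s) = 6/s
Solving: s = 6x/10
ds/dt = 6/10 · dx/dt = 3/5 · 2 = 6/5 ft/s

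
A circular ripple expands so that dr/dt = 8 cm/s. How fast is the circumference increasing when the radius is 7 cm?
16π cm/s

C = 2πr
dC/dt = 2π · dr/dt = 2π · 8 = 16π cm/s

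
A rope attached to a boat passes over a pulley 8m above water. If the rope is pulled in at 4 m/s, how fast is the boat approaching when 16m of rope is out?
8√3/3 ≈ 4.619 m/s

rope² = x² + 8²
x = √(16² - 8²) = 8√3
dx/dt = (rope/x) · d(rope)/dt = (16/(8√3)) · (-4) = -8√3/3 m/s
The boat approaches at 8√3/3 ≈ 4.619 m/s.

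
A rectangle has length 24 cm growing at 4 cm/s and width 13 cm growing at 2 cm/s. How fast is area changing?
100 cm²/s

A = lw
dA/dt = w·dl/dt + l·dw/dt = 13·4 + 24·2 = 100 cm²/s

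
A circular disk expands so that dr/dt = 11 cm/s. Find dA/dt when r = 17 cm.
374π cm²/s

A = πr²
dA/dt = 2πr · dr/dt = 2π(17)(11) = 374π cm²/s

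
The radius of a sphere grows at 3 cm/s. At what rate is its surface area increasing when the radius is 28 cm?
672π cm²/s

S = 4πr²
dS/dt = dS/dr · dr/dt = 8πr · 3
At r = 28: dS/dt = 672π cm²/s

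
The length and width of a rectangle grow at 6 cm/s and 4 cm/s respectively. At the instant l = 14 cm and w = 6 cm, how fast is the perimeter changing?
20 cm/s

P = 2(l + w)
dP/dt = 2(dl/dt + dw/dt) = 2(6 + 4) = 20 cm/s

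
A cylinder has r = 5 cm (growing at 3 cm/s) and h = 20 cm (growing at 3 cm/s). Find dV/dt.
675π cm³/s

V = πr²h
dV/dt = 2πrh·dr/dt + πr²·dh/dt
= 2π(5)(20)(3) + π(5)²(3)
= 675π cm³/s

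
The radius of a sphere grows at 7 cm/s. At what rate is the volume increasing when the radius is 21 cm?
12348π cm³/s

V = (4/3)πr³
dV/dt = dV/dr · dr/dt = 4πr² · 7
At r = 21: dV/dt = 12348π cm³/s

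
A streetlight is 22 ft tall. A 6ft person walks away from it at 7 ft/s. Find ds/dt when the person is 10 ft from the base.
21/8 ft/s

By similar triangles: 22/(x+s) = 6/s
Solving: s = 6x/16
ds/dt = 6/16 · dx/dt = 3/8 · 7 = 21/8 ft/s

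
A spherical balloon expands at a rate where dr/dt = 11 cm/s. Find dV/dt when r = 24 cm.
25344π cm³/s

V = (4/3)πr³
dV/dt = dV/dr · dr/dt = 4πr² · 11
At r = 24: dV/dt = 25344π cm³/s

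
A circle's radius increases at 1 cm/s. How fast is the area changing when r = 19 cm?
38π cm²/s

A = πr²
dA/dt = 2πr · dr/dt = 2π(19)(1) = 38π cm²/s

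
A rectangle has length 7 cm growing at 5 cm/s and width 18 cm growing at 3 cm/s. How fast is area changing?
111 cm²/s

A = lw
dA/dt = w·dl/dt + l·dw/dt = 18·5 + 7·3 = 111 cm²/s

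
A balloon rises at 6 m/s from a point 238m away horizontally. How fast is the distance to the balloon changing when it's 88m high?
264√16097/16097 ≈ 2.081 m/s

z² = 238² + y²
z = √(238² + 88²) = 2√16097
dz/dt = y/z · dy/dt = 88/(2√16097) · 6 = 264√16097/16097 ≈ 2.081 m/s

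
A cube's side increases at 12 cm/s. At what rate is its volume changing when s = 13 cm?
6084 cm³/s

V = s³
dV/dt = 3s² · ds/dt = 3·13²·12 = 6084 cm³/s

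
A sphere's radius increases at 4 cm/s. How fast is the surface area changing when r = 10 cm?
320π cm²/s

S = 4πr²
dS/dt = dS/dr · dr/dt = 8πr · 4
At r = 10: dS/dt = 320π cm²/s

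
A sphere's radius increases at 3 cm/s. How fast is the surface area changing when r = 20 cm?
480π cm²/s

S = 4πr²
dS/dt = dS/dr · dr/dt = 8πr · 3
At r = 20: dS/dt = 480π cm²/s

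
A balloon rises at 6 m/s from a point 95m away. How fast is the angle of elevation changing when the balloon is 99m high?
0.030277 rad/s

tan(θ) = y/95
sec²(θ) · dθ/dt = (1/95) · dy/dt
dθ/dt = cos²(θ)/95 · 6 = 95/(95² + 99²) · 6
dθ/dt = 0.030277 rad/s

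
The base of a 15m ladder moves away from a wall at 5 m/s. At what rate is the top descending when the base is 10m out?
2√5 ≈ 4.472 m/s

x² + y² = 15²
2x·dx/dt + 2y·dy/dt = 0
dy/dt = -x/y · dx/dt = -10/(5√5) · 5 = -2√5 m/s
The top is descending at 2√5 ≈ 4.472 m/s.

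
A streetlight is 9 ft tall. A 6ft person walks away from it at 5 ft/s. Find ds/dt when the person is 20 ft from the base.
10 ft/s

By similar triangles: 9/(x+s) = 6/s
Solving: s = 6x/3
ds/dt = 6/3 · dx/dt = 2 · 5 = 10 ft/s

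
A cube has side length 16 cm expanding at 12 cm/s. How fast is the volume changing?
9216 cm³/s

V = s³
dV/dt = 3s² · ds/dt = 3·16²·12 = 9216 cm³/s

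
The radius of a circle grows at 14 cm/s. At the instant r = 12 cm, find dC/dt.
28π cm/s

C = 2πr
dC/dt = 2π · dr/dt = 2π · 14 = 28π cm/s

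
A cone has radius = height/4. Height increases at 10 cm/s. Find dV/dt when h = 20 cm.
250π cm³/s

V = (1/3)π(h/4)²h = πh³/48
dV/dt = πh²/16 · 10
At h = 20: dV/dt = 250π cm³/s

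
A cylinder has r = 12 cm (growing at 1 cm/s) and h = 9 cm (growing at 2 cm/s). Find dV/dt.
504π cm³/s

V = πr²h
dV/dt = 2πrh·dr/dt + πr²·dh/dt
= 2π(12)(9)(1) + π(12)²(2)
= 504π cm³/s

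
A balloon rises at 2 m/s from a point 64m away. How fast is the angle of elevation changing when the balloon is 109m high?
0.008012 rad/s

tan(θ) = y/64
sec²(θ) · dθ/dt = (1/64) · dy/dt
dθ/dt = cos²(θ)/64 · 2 = 64/(64² + 109²) · 2
dθ/dt = 0.008012 rad/s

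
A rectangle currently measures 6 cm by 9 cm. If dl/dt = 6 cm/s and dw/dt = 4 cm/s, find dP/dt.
20 cm/s

P = 2(l + w)
dP/dt = 2(dl/dt + dw/dt) = 2(6 + 4) = 20 cm/s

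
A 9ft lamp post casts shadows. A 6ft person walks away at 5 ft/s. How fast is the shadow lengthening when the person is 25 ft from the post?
10 ft/s

By similar triangles: 9/(x+s) = 6/s
Solving: s = 6x/3
ds/dt = 6/3 · dx/dt = 2 · 5 = 10 ft/s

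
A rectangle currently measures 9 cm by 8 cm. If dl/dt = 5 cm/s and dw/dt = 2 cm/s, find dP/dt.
14 cm/s

P = 2(l + w)
dP/dt = 2(dl/dt + dw/dt) = 2(5 + 2) = 14 cm/s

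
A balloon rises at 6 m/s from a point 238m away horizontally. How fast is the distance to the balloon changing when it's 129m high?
774√73285/73285 ≈ 2.859 m/s

z² = 238² + y²
z = √(238² + 129²) = √73285
dz/dt = y/z · dy/dt = 129/√73285 · 6 = 774√73285/73285 ≈ 2.859 m/s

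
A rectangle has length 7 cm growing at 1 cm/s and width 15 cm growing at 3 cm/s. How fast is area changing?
36 cm²/s

A = lw
dA/dt = w·dl/dt + l·dw/dt = 15·1 + 7·3 = 36 cm²/s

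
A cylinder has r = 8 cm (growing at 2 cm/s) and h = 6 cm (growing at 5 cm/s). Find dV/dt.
512π cm³/s

V = πr²h
dV/dt = 2πrh·dr/dt + πr²·dh/dt
= 2π(8)(6)(2) + π(8)²(5)
= 512π cm³/s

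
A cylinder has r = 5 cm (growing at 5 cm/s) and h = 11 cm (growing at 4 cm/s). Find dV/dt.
650π cm³/s

V = πr²h
dV/dt = 2πrh·dr/dt + πr²·dh/dt
= 2π(5)(11)(5) + π(5)²(4)
= 650π cm³/s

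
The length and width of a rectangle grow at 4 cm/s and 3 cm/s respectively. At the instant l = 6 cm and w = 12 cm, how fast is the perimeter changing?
14 cm/s

P = 2(l + w)
dP/dt = 2(dl/dt + dw/dt) = 2(4 + 3) = 14 cm/s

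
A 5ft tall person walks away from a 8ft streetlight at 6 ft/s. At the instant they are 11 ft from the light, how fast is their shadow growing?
10 ft/s

By similar triangles: 8/(x+s) = 5/s
Solving: s = 5x/3
ds/dt = 5/3 · dx/dt = 5/3 · 6 = 10 ft/s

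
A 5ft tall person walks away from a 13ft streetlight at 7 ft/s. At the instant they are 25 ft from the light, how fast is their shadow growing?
35/8 ft/s

By similar triangles: 13/(x+s) = 5/s
Solving: s = 5x/8
ds/dt = 5/8 · dx/dt = 5/8 · 7 = 35/8 ft/s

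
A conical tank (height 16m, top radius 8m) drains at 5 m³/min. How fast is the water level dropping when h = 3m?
20/(9π) ≈ 0.7074 m/min

r/h = 8/16, so r = (1/2)h
V = (1/3)πr²h = (1/3)π((1/2)h)²h = (1/12)πh³
dV/dh = (1/4)πh²
dh/dt = (dV/dt)/(dV/dh) = -5/((1/4)π·3²) = -20/(9π) m/min
The level is dropping at 20/(9π) ≈ 0.7074 m/min.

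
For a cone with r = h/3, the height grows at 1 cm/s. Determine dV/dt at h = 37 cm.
1369π/9 cm³/s

V = (1/3)π(h/3)²h = πh³/27
dV/dt = πh²/9 · 1
At h = 37: dV/dt = 1369π/9 cm³/s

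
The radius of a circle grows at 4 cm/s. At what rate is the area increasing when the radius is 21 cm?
168π cm²/s

A = πr²
dA/dt = 2πr · dr/dt = 2π(21)(4) = 168π cm²/s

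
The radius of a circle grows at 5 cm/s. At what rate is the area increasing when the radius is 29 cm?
290π cm²/s

A = πr²
dA/dt = 2πr · dr/dt = 2π(29)(5) = 290π cm²/s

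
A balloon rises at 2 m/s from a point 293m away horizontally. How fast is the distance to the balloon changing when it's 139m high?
139√105170/52585 ≈ 0.8572 m/s

z² = 293² + y²
z = √(293² + 139²) = √105170
dz/dt = y/z · dy/dt = 139/√105170 · 2 = 139√105170/52585 ≈ 0.8572 m/s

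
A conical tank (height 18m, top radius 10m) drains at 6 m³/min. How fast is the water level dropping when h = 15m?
54/(625π) ≈ 0.0275 m/min

r/h = 10/18, so r = (5/9)h
V = (1/3)πr²h = (1/3)π((5/9)h)²h = (25/243)πh³
dV/dh = (25/81)πh²
dh/dt = (dV/dt)/(dV/dh) = -6/((25/81)π·15²) = -54/(625π) m/min
The level is dropping at 54/(625π) ≈ 0.0275 m/min.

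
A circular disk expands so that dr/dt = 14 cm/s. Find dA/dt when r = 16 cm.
448π cm²/s

A = πr²
dA/dt = 2πr · dr/dt = 2π(16)(14) = 448π cm²/s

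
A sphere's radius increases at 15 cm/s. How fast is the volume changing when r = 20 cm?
24000π cm³/s

V = (4/3)πr³
dV/dt = dV/dr · dr/dt = 4πr² · 15
At r = 20: dV/dt = 24000π cm³/s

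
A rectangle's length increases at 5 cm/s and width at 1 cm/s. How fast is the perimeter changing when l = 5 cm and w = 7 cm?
12 cm/s

P = 2(l + w)
dP/dt = 2(dl/dt + dw/dt) = 2(5 + 1) = 12 cm/s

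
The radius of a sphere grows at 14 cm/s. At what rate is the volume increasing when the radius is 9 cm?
4536π cm³/s

V = (4/3)πr³
dV/dt = dV/dr · dr/dt = 4πr² · 14
At r = 9: dV/dt = 4536π cm³/s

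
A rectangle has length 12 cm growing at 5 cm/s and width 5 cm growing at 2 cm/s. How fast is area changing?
49 cm²/s

A = lw
dA/dt = w·dl/dt + l·dw/dt = 5·5 + 12·2 = 49 cm²/s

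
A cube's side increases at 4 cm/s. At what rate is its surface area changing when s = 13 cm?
624 cm²/s

A = 6s²
dA/dt = 12s · ds/dt = 12·13·4 = 624 cm²/s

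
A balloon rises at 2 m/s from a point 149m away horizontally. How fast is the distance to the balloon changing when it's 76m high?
152√27977/27977 ≈ 0.9087 m/s

z² = 149² + y²
z = √(149² + 76²) = √27977
dz/dt = y/z · dy/dt = 76/√27977 · 2 = 152√27977/27977 ≈ 0.9087 m/s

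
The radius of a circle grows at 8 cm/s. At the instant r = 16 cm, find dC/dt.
16π cm/s

C = 2πr
dC/dt = 2π · dr/dt = 2π · 8 = 16π cm/s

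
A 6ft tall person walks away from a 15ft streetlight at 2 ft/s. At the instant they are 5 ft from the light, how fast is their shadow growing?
4/3 ft/s

By similar triangles: 15/(x+s) = 6/s
Solving: s = 6x/9
ds/dt = 6/9 · dx/dt = 2/3 · 2 = 4/3 ft/s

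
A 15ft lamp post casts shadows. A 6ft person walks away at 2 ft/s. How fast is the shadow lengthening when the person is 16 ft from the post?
4/3 ft/s

By similar triangles: 15/(x+s) = 6/s
Solving: s = 6x/9
ds/dt = 6/9 · dx/dt = 2/3 · 2 = 4/3 ft/s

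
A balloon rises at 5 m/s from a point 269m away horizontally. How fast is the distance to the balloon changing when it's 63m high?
63√76330/15266 ≈ 1.14 m/s

z² = 269² + y²
z = √(269² + 63²) = √76330
dz/dt = y/z · dy/dt = 63/√76330 · 5 = 63√76330/15266 ≈ 1.14 m/s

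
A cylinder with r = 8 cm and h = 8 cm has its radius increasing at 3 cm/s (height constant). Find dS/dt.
144π cm²/s

S = 2πrh + 2πr² (lateral + bases)
dS/dt = (2πh + 4πr)·dr/dt = (2π·8 + 4π·8)·3
= 144π cm²/s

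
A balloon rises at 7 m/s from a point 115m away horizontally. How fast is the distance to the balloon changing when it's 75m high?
105√754/754 ≈ 3.824 m/s

z² = 115² + y²
z = √(115² + 75²) = 5√754
dz/dt = y/z · dy/dt = 75/(5√754) · 7 = 105√754/754 ≈ 3.824 m/s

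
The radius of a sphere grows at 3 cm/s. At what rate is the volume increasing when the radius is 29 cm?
10092π cm³/s

V = (4/3)πr³
dV/dt = dV/dr · dr/dt = 4πr² · 3
At r = 29: dV/dt = 10092π cm³/s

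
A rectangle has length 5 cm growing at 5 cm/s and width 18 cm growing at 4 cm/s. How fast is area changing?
110 cm²/s

A = lw
dA/dt = w·dl/dt + l·dw/dt = 18·5 + 5·4 = 110 cm²/s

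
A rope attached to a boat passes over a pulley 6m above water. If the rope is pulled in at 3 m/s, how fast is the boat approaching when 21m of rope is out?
7√5/5 ≈ 3.13 m/s

rope² = x² + 6²
x = √(21² - 6²) = 9√5
dx/dt = (rope/x) · d(rope)/dt = (21/(9√5)) · (-3) = -7√5/5 m/s
The boat approaches at 7√5/5 ≈ 3.13 m/s.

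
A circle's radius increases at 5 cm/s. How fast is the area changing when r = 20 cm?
200π cm²/s

A = πr²
dA/dt = 2πr · dr/dt = 2π(20)(5) = 200π cm²/s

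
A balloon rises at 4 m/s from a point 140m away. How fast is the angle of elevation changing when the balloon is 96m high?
0.019434 rad/s

tan(θ) = y/140
sec²(θ) · dθ/dt = (1/140) · dy/dt
dθ/dt = cos²(θ)/140 · 4 = 140/(140² + 96²) · 4
dθ/dt = 0.019434 rad/s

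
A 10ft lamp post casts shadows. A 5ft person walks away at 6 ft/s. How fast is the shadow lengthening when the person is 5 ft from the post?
6 ft/s

By similar triangles: 10/(x+s) = 5/s
Solving: s = 5x/5
ds/dt = 5/5 · dx/dt = 1 · 6 = 6 ft/s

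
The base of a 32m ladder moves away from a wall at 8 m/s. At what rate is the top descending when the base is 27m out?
216√295/295 ≈ 12.58 m/s

x² + y² = 32²
2x·dx/dt + 2y·dy/dt = 0
dy/dt = -x/y · dx/dt = -27/√295 · 8 = -216√295/295 m/s
The top is descending at 216√295/295 ≈ 12.58 m/s.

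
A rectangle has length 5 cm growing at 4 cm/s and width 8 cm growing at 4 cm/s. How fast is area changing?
52 cm²/s

A = lw
dA/dt = w·dl/dt + l·dw/dt = 8·4 + 5·4 = 52 cm²/s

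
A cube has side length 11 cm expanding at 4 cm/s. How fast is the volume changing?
1452 cm³/s

V = s³
dV/dt = 3s² · ds/dt = 3·11²·4 = 1452 cm³/s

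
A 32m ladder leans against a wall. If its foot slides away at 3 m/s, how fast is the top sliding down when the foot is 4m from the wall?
√7/7 ≈ 0.378 m/s

x² + y² = 32²
2x·dx/dt + 2y·dy/dt = 0
dy/dt = -x/y · dx/dt = -4/(12√7) · 3 = -√7/7 m/s
The top is descending at √7/7 ≈ 0.378 m/s.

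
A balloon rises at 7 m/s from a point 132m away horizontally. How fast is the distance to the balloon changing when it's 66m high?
7√5/5 ≈ 3.13 m/s

z² = 132² + y²
z = √(132² + 66²) = 66√5
dz/dt = y/z · dy/dt = 66/(66√5) · 7 = 7√5/5 ≈ 3.13 m/s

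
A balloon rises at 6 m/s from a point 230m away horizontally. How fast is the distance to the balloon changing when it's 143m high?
858√73349/73349 ≈ 3.168 m/s

z² = 230² + y²
z = √(230² + 143²) = √73349
dz/dt = y/z · dy/dt = 143/√73349 · 6 = 858√73349/73349 ≈ 3.168 m/s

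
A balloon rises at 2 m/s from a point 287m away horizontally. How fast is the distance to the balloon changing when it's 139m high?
139√101690/50845 ≈ 0.8718 m/s

z² = 287² + y²
z = √(287² + 139²) = √101690
dz/dt = y/z · dy/dt = 139/√101690 · 2 = 139√101690/50845 ≈ 0.8718 m/s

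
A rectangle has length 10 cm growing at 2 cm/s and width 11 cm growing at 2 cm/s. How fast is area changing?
42 cm²/s

A = lw
dA/dt = w·dl/dt + l·dw/dt = 11·2 + 10·2 = 42 cm²/s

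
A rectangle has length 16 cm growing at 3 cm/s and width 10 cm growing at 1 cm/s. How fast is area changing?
46 cm²/s

A = lw
dA/dt = w·dl/dt + l·dw/dt = 10·3 + 16·1 = 46 cm²/s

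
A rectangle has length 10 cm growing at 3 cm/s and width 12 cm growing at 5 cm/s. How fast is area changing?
86 cm²/s

A = lw
dA/dt = w·dl/dt + l·dw/dt = 12·3 + 10·5 = 86 cm²/s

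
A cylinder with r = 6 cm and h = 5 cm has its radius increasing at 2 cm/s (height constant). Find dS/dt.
68π cm²/s

S = 2πrh + 2πr² (lateral + bases)
dS/dt = (2πh + 4πr)·dr/dt = (2π·5 + 4π·6)·2
= 68π cm²/s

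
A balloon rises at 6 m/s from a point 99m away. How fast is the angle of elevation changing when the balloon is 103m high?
0.029103 rad/s

tan(θ) = y/99
sec²(θ) · dθ/dt = (1/99) · dy/dt
dθ/dt = cos²(θ)/99 · 6 = 99/(99² + 103²) · 6
dθ/dt = 0.029103 rad/s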